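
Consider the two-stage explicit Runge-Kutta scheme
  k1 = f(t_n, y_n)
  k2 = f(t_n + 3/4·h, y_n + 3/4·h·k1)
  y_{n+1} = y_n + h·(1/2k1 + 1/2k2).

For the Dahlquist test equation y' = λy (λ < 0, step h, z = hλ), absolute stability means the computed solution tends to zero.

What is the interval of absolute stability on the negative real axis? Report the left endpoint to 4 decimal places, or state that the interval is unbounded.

(-2.6667, 0).

On y'=λy, z=hλ:
  k1=λy_n ⇒ h·k1=z·y_n;  k2=λ(1+3/4z)y_n ⇒ h·k2=z(1+3/4z)y_n
  y_{n+1}/y_n = 1 + 1/2z + 1/2z(1+3/4z) = 1 + z + 3/8z²
  Hence R(z) = 1 + z + 3/8z².

Find x<0 with |R(x)|<1.
x=-0.96: |R|=0.3856
R=1: x+3/8x²=0 ⇒ x=−8/3=-2.6667; min R=1−1/(4·3/8)=0.3333>−1
Confirm numerically:
  x=-2.176: |R|=0.59962 <1
  x=-1.755: |R|=0.40001 <1
  x=-1.358: |R|=0.33356 <1
  x=-3.175: |R|=1.60523 >1
  x=-3.066: |R|=1.45913 >1
Stable set (-2.6667, 0).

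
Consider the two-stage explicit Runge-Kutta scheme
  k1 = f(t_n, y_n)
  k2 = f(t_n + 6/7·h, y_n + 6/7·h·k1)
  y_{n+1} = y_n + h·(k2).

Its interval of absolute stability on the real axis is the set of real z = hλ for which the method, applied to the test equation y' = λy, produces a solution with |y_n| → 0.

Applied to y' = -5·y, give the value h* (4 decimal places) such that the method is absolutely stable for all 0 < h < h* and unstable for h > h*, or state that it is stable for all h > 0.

With y'=λy (z=hλ):
  k1=λy_n ⇒ h·k1=z·y_n;  k2=λ(1+6/7z)y_n ⇒ h·k2=z(1+6/7z)y_n
  y_{n+1}/y_n = 1 + z(1+6/7z) = 1 + z + 6/7z²
  ⇒ R(z) = 1 + z + 6/7z².

Need |R(x)|<1, x<0.
x=-1.44: |R|=1.3374
R=1: x+6/7x²=0 ⇒ x=−7/6=-1.1667; min R=1−1/(4·6/7)=0.7083>−1
Confirm numerically:
  x=-1.101: |R|=0.93803 <1
  x=-0.935: |R|=0.81434 <1
  x=-0.760: |R|=0.73509 <1
  x=-0.471: |R|=0.71915 <1
  x=-1.659: |R|=1.70010 >1
  x=-1.626: |R|=1.64018 >1
  x=-1.393: |R|=1.27024 >1
Interval (-1.1667, 0).

(-1.1667,0); λ=-5 ⇒ h* = (7/6)/5 = 0.2333.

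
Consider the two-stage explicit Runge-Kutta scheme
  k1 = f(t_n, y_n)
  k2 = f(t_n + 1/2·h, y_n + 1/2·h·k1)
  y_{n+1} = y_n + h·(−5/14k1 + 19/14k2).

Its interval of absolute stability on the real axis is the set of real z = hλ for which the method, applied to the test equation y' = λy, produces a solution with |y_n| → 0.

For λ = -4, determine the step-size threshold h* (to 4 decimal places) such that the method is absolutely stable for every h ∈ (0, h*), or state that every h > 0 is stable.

Set f=λy, z=hλ:
  k1=λy_n ⇒ h·k1=z·y_n;  k2=λ(1+1/2z)y_n ⇒ h·k2=z(1+1/2z)y_n
  y_{n+1}/y_n = 1 − 5/14z + 19/14z(1+1/2z) = 1 + z + 19/28z²
  Hence R(z) = 1 + z + 19/28z².

Need |R(x)|<1, x<0.
x=-1.26: |R|=0.8173
R=1: x+19/28x²=0 ⇒ x=−28/19=-1.4737; min R=1−1/(4·19/28)=0.6316>−1
Confirm numerically:
  x=-1.190: |R|=0.77092 <1
  x=-1.164: |R|=0.75539 <1
  x=-0.797: |R|=0.63403 <1
  x=-0.746: |R|=0.63164 <1
  x=-1.640: |R|=1.18509 >1
  x=-1.623: |R|=1.16444 >1
Stable set (-1.4737, 0).

(-1.4737,0); λ=-4 ⇒ h* = (28/19)/4 = 0.3684.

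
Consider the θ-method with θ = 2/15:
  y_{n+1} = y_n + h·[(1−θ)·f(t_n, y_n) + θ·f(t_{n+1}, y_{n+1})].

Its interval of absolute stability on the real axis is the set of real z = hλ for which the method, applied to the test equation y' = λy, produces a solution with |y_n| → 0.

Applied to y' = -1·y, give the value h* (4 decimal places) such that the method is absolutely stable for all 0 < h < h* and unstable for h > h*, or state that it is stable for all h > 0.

On y'=λy, z=hλ:
  y_{n+1} = y_n + z·[13/15·y_n + 2/15·y_{n+1}] ⇒ (1 − 2/15z)y_{n+1} = (1 + 13/15z)y_n
  ⇒ R(z) = (1 + 13/15z)/(1 − 2/15z).

Find x<0 with |R(x)|<1.
x=-0.63: |R|=0.4188
R=−1: 1+13/15x = −1+2/15x ⇒ -11/15x=2 ⇒ x=2/(-11/15)=-2.7273
Confirm numerically:
  x=-2.042: |R|=0.60501 <1
  x=-1.785: |R|=0.44184 <1
  x=-1.502: |R|=0.25139 <1
  x=-1.204: |R|=0.03745 <1
  x=-3.291: |R|=1.28732 >1
  x=-3.071: |R|=1.17884 >1
Interval (-2.7273, 0).

(-2.7273,0); λ=-1 ⇒ h* = (30/11)/1 = 2.7273.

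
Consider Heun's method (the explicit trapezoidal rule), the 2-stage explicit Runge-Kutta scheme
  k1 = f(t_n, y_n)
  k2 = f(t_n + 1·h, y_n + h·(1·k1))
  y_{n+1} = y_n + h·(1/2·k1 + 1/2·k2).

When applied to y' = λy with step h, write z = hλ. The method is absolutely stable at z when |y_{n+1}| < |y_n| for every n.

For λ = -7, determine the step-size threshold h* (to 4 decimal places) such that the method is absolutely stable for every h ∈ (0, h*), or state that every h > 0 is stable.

(-2.0000,0); λ=-7 ⇒ h* = 0.2857.

On y'=λy, z=hλ:
  order 2, 2-stage ⇒ R(z)=1+z+z^2/2
  (e.g. R(-1.56)=0.65680, |R|=0.65680)

Boundary: |R(x)|=1, x<0.
x=-1.56: |R|=0.6568
|R(-2.38)|=1.4522 |R(-2.29)|=1.3321 |R(-0.6)|=0.5800
Bisect:
  x_lo=-2.6217 |R|=1.8150  x_hi=-0.1636 |R|=0.8498
  mid=-1.39264 |R|=0.57708 →hi
  mid=-2.00718 |R|=1.00721 →lo
  mid=-1.69991 |R|=0.74494 →hi
  mid=-1.85355 |R|=0.86427 →hi
  mid=-1.93036 |R|=0.93279 →hi
  mid=-1.96877 |R|=0.96926 →hi
  mid=-1.98798 |R|=0.98805 →hi
  mid=-1.99758 |R|=0.99758 →hi
  mid=-2.00238 |R|=1.00238 →lo
  ...
  [-2.00013,-1.99998] ⇒ x*=-2.0000
Interval (-2.0000, 0).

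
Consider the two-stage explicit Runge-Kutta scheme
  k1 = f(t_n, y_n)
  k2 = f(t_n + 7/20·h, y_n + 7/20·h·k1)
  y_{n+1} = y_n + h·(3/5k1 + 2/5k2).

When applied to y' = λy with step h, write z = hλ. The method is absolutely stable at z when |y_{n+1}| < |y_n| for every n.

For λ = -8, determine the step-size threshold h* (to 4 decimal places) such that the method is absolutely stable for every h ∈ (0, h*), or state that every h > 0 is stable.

With y'=λy (z=hλ):
  k1=λy_n ⇒ h·k1=z·y_n;  k2=λ(1+7/20z)y_n ⇒ h·k2=z(1+7/20z)y_n
  y_{n+1}/y_n = 1 + 3/5z + 2/5z(1+7/20z) = 1 + z + 7/50z²
  Hence R(z) = 1 + z + 7/50z².

Need |R(x)|<1, x<0.
x=-1.41: |R|=0.1317
R=1: x+7/50x²=0 ⇒ x=−50/7=-7.1429; min R=1−1/(4·7/50)=-0.7857>−1
Confirm numerically:
  x=-5.913: |R|=0.01810 <1
  x=-5.559: |R|=0.23265 <1
  x=-2.910: |R|=0.72447 <1
  x=-7.690: |R|=1.58905 >1
  x=-7.361: |R|=1.22480 >1
  x=-7.289: |R|=1.14913 >1
So |R|<1 on (-7.1429, 0).

(-7.1429,0); λ=-8 ⇒ h* = (50/7)/8 = 0.8929.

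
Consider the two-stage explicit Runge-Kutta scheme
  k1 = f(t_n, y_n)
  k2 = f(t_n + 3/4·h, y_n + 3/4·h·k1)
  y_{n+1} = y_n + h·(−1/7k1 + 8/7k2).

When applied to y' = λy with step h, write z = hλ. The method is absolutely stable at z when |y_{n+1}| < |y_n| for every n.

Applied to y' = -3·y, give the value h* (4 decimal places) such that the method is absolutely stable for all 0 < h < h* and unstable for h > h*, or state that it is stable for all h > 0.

(-1.1667,0); λ=-3 ⇒ h* = (7/6)/3 = 0.3889.

With y'=λy (z=hλ):
  k1=λy_n ⇒ h·k1=z·y_n;  k2=λ(1+3/4z)y_n ⇒ h·k2=z(1+3/4z)y_n
  y_{n+1}/y_n = 1 − 1/7z + 8/7z(1+3/4z) = 1 + z + 6/7z²
  R(z) = 1 + z + 6/7z².

Solve |R(x)|<1 on ℝ⁻.
x=-1.24: |R|=1.0779
R=1: x+6/7x²=0 ⇒ x=−7/6=-1.1667; min R=1−1/(4·6/7)=0.7083>−1
Confirm numerically:
  x=-0.947: |R|=0.82169 <1
  x=-0.731: |R|=0.72702 <1
  x=-0.587: |R|=0.70834 <1
  x=-1.747: |R|=1.86901 >1
  x=-1.566: |R|=1.53602 >1
  x=-1.527: |R|=1.47162 >1
Interval (-1.1667, 0).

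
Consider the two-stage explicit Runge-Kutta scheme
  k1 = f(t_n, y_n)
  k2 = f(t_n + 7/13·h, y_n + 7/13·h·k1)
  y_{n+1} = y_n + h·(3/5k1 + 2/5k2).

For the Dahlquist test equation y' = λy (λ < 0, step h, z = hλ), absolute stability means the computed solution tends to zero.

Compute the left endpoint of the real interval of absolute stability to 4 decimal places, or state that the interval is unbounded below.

With y'=λy (z=hλ):
  k1=λy_n ⇒ h·k1=z·y_n;  k2=λ(1+7/13z)y_n ⇒ h·k2=z(1+7/13z)y_n
  y_{n+1}/y_n = 1 + 3/5z + 2/5z(1+7/13z) = 1 + z + 14/65z²
  so R(z) = 1 + z + 14/65z².

Need |R(x)|<1, x<0.
x=-1.69: |R|=0.0748
R=1: x+14/65x²=0 ⇒ x=−65/14=-4.6429; min R=1−1/(4·14/65)=-0.1607>−1
Confirm numerically:
  x=-4.019: |R|=0.45997 <1
  x=-3.330: |R|=0.05838 <1
  x=-1.926: |R|=0.12704 <1
  x=-5.066: |R|=1.46171 >1
  x=-4.986: |R|=1.36850 >1
  x=-4.906: |R|=1.27806 >1
Interval (-4.6429, 0).

left endpoint -4.6429.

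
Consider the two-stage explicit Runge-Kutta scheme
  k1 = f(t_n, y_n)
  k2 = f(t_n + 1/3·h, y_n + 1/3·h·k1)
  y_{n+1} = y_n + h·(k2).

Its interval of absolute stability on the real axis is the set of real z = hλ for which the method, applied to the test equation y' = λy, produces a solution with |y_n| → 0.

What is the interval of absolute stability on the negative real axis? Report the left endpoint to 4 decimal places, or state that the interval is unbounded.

z∈(-3.0000,0).

Set f=λy, z=hλ:
  k1=λy_n ⇒ h·k1=z·y_n;  k2=λ(1+1/3z)y_n ⇒ h·k2=z(1+1/3z)y_n
  y_{n+1}/y_n = 1 + z(1+1/3z) = 1 + z + 1/3z²
  Hence R(z) = 1 + z + 1/3z².

Find x<0 with |R(x)|<1.
x=-1.19: |R|=0.2820
R=1: x+1/3x²=0 ⇒ x=−3=-3.0000; min R=1−1/(4·1/3)=0.2500>−1
Confirm numerically:
  x=-2.214: |R|=0.41993 <1
  x=-2.146: |R|=0.38911 <1
  x=-1.888: |R|=0.30018 <1
  x=-3.587: |R|=1.70186 >1
  x=-3.394: |R|=1.44575 >1
So |R|<1 on (-3.0000, 0).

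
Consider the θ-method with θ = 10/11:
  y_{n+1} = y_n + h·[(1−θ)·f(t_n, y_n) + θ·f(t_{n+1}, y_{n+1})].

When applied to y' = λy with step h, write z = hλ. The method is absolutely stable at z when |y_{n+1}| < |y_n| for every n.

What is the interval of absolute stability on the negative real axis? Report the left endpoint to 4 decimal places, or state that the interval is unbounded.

Set f=λy, z=hλ:
  y_{n+1} = y_n + z·[1/11·y_n + 10/11·y_{n+1}] ⇒ (1 − 10/11z)y_{n+1} = (1 + 1/11z)y_n
  so R(z) = (1 + 1/11z)/(1 − 10/11z).

Solve |R(x)|<1 on ℝ⁻.
x=-1.72: |R|=0.3291
x=-2: |R|=0.2903
x=-10: |R|=0.0090
x=-100: |R|=0.0880
θ=10/11≥1/2 ⇒ |1+1/11x|<|1−10/11x| ∀x<0 ⇒ interval (−∞,0).

interval (−∞, 0).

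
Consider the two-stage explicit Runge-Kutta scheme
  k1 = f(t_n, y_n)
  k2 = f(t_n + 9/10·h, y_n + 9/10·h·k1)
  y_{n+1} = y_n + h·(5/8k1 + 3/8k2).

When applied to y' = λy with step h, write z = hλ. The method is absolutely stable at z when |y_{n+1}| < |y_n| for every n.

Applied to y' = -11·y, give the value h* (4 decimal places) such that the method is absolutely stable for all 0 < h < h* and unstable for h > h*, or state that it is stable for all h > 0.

Set f=λy, z=hλ:
  k1=λy_n ⇒ h·k1=z·y_n;  k2=λ(1+9/10z)y_n ⇒ h·k2=z(1+9/10z)y_n
  y_{n+1}/y_n = 1 + 5/8z + 3/8z(1+9/10z) = 1 + z + 27/80z²
  R(z) = 1 + z + 27/80z².

Solve |R(x)|<1 on ℝ⁻.
x=-0.82: |R|=0.4069
R=1: x+27/80x²=0 ⇒ x=−80/27=-2.9630; min R=1−1/(4·27/80)=0.2593>−1
Confirm numerically:
  x=-2.615: |R|=0.69290 <1
  x=-2.005: |R|=0.35176 <1
  x=-1.308: |R|=0.26942 <1
  x=-1.296: |R|=0.27087 <1
  x=-3.339: |R|=1.42376 >1
  x=-3.187: |R|=1.24098 >1
Interval (-2.9630, 0).

(-2.9630,0); λ=-11 ⇒ h* = (80/27)/11 = 0.2694.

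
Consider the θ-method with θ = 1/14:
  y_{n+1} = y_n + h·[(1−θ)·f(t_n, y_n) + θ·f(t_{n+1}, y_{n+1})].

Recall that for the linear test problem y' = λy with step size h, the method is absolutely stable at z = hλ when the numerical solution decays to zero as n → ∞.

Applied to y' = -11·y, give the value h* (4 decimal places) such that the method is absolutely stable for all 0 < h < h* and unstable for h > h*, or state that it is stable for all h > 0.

Set f=λy, z=hλ:
  y_{n+1} = y_n + z·[13/14·y_n + 1/14·y_{n+1}] ⇒ (1 − 1/14z)y_{n+1} = (1 + 13/14z)y_n
  ⇒ R(z) = (1 + 13/14z)/(1 − 1/14z).

Find x<0 with |R(x)|<1.
x=-0.62: |R|=0.4063
R=−1: 1+13/14x = −1+1/14x ⇒ -6/7x=2 ⇒ x=2/(-6/7)=-2.3333
Confirm numerically:
  x=-1.713: |R|=0.52625 <1
  x=-1.649: |R|=0.47524 <1
  x=-1.090: |R|=0.01127 <1
  x=-2.663: |R|=1.23741 >1
  x=-2.399: |R|=1.04805 >1
Stable set (-2.3333, 0).

(-2.3333,0); λ=-11 ⇒ h* = (7/3)/11 = 0.2121.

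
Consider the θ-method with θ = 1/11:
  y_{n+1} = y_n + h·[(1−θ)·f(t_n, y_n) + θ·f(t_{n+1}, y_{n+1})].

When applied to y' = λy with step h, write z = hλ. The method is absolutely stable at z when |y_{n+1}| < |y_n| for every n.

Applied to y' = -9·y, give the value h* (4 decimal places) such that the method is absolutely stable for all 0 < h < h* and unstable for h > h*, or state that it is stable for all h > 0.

(-2.4444,0); λ=-9 ⇒ h* = (22/9)/9 = 0.2716.

With y'=λy (z=hλ):
  y_{n+1} = y_n + z·[10/11·y_n + 1/11·y_{n+1}] ⇒ (1 − 1/11z)y_{n+1} = (1 + 10/11z)y_n
  ⇒ R(z) = (1 + 10/11z)/(1 − 1/11z).

Find x<0 with |R(x)|<1.
x=-0.88: |R|=0.1852
R=−1: 1+10/11x = −1+1/11x ⇒ -9/11x=2 ⇒ x=2/(-9/11)=-2.4444
Confirm numerically:
  x=-2.234: |R|=0.85688 <1
  x=-1.799: |R|=0.54614 <1
  x=-1.767: |R|=0.52244 <1
  x=-2.961: |R|=1.33300 >1
  x=-2.878: |R|=1.28116 >1
  x=-2.750: |R|=1.20000 >1
So |R|<1 on (-2.4444, 0).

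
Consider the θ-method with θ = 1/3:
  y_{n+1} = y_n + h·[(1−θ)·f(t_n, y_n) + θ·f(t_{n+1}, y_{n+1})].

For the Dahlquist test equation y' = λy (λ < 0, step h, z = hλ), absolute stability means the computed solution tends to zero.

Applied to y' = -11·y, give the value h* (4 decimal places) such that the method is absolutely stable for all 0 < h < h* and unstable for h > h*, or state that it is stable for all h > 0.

With y'=λy (z=hλ):
  y_{n+1} = y_n + z·[2/3·y_n + 1/3·y_{n+1}] ⇒ (1 − 1/3z)y_{n+1} = (1 + 2/3z)y_n
  ⇒ R(z) = (1 + 2/3z)/(1 − 1/3z).

Find x<0 with |R(x)|<1.
x=-1.03: |R|=0.2333
R=−1: 1+2/3x = −1+1/3x ⇒ -1/3x=2 ⇒ x=2/(-1/3)=-6.0000
Confirm numerically:
  x=-3.762: |R|=0.66903 <1
  x=-3.596: |R|=0.63554 <1
  x=-3.437: |R|=0.60183 <1
  x=-6.161: |R|=1.01757 >1
  x=-6.067: |R|=1.00739 >1
Interval (-6.0000, 0).

(-6.0000,0); λ=-11 ⇒ h* = (6)/11 = 0.5455.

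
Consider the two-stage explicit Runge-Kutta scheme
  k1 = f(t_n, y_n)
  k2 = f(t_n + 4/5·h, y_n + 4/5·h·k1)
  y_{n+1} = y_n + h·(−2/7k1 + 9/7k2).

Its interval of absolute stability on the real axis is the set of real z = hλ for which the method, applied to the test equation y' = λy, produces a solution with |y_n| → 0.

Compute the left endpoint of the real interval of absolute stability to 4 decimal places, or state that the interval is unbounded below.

left endpoint -0.9722.

On y'=λy, z=hλ:
  k1=λy_n ⇒ h·k1=z·y_n;  k2=λ(1+4/5z)y_n ⇒ h·k2=z(1+4/5z)y_n
  y_{n+1}/y_n = 1 − 2/7z + 9/7z(1+4/5z) = 1 + z + 36/35z²
  Hence R(z) = 1 + z + 36/35z².

Need |R(x)|<1, x<0.
x=-0.61: |R|=0.7727
R=1: x+36/35x²=0 ⇒ x=−35/36=-0.9722; min R=1−1/(4·36/35)=0.7569>−1
Confirm numerically:
  x=-0.775: |R|=0.84279 <1
  x=-0.535: |R|=0.75940 <1
  x=-0.389: |R|=0.76664 <1
  x=-1.413: |R|=1.64061 >1
  x=-1.117: |R|=1.16634 >1
So |R|<1 on (-0.9722, 0).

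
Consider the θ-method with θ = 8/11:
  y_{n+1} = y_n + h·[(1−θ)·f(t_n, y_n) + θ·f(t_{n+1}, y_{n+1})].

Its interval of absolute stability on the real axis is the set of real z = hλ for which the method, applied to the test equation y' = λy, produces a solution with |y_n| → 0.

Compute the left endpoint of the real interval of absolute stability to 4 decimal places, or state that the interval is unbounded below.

With y'=λy (z=hλ):
  y_{n+1} = y_n + z·[3/11·y_n + 8/11·y_{n+1}] ⇒ (1 − 8/11z)y_{n+1} = (1 + 3/11z)y_n
  ⇒ R(z) = (1 + 3/11z)/(1 − 8/11z).

Boundary: |R(x)|=1, x<0.
x=-0.61: |R|=0.5775
x=-2: |R|=0.1852
x=-10: |R|=0.2088
x=-100: |R|=0.3564
θ=8/11≥1/2 ⇒ |1+3/11x|<|1−8/11x| ∀x<0 ⇒ stable on all of ℝ⁻.

(−∞, 0) — no finite endpoint.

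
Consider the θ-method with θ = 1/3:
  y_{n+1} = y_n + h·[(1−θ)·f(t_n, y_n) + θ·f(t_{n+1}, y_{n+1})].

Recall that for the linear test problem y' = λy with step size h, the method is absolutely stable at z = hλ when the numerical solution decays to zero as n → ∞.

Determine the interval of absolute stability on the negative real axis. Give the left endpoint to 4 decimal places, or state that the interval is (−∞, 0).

On y'=λy, z=hλ:
  y_{n+1} = y_n + z·[2/3·y_n + 1/3·y_{n+1}] ⇒ (1 − 1/3z)y_{n+1} = (1 + 2/3z)y_n
  so R(z) = (1 + 2/3z)/(1 − 1/3z).

Boundary: |R(x)|=1, x<0.
x=-0.65: |R|=0.4658
R=−1: 1+2/3x = −1+1/3x ⇒ -1/3x=2 ⇒ x=2/(-1/3)=-6.0000
Confirm numerically:
  x=-5.907: |R|=0.98956 <1
  x=-3.819: |R|=0.68016 <1
  x=-2.418: |R|=0.33887 <1
  x=-6.487: |R|=1.05133 >1
  x=-6.477: |R|=1.05033 >1
  x=-6.106: |R|=1.01164 >1
So |R|<1 on (-6.0000, 0).

(-6.0000, 0).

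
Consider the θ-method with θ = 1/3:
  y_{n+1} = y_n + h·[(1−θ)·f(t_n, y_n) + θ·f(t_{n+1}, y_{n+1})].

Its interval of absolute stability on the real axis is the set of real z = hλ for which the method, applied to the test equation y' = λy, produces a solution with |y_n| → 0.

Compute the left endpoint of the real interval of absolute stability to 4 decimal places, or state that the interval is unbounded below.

Set f=λy, z=hλ:
  y_{n+1} = y_n + z·[2/3·y_n + 1/3·y_{n+1}] ⇒ (1 − 1/3z)y_{n+1} = (1 + 2/3z)y_n
  so R(z) = (1 + 2/3z)/(1 − 1/3z).

Need |R(x)|<1, x<0.
x=-1.25: |R|=0.1176
R=−1: 1+2/3x = −1+1/3x ⇒ -1/3x=2 ⇒ x=2/(-1/3)=-6.0000
Confirm numerically:
  x=-5.875: |R|=0.98592 <1
  x=-5.336: |R|=0.92035 <1
  x=-3.364: |R|=0.58580 <1
  x=-3.294: |R|=0.57007 <1
  x=-6.560: |R|=1.05858 >1
  x=-6.380: |R|=1.04051 >1
  x=-6.212: |R|=1.02301 >1
Interval (-6.0000, 0).

z* = -6.0000.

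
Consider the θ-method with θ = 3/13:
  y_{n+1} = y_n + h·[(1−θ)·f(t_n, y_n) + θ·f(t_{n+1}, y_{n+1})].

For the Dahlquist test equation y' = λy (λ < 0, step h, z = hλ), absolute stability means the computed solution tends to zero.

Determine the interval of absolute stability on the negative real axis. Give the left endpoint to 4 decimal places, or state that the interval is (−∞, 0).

Test eqn y'=λy, z=hλ:
  y_{n+1} = y_n + z·[10/13·y_n + 3/13·y_{n+1}] ⇒ (1 − 3/13z)y_{n+1} = (1 + 10/13z)y_n
  Hence R(z) = (1 + 10/13z)/(1 − 3/13z).

Boundary: |R(x)|=1, x<0.
x=-1.05: |R|=0.1548
R=−1: 1+10/13x = −1+3/13x ⇒ -7/13x=2 ⇒ x=2/(-7/13)=-3.7143
Confirm numerically:
  x=-3.649: |R|=0.98092 <1
  x=-2.442: |R|=0.56184 <1
  x=-2.293: |R|=0.49952 <1
  x=-4.017: |R|=1.08459 >1
  x=-4.002: |R|=1.08054 >1
  x=-3.849: |R|=1.03842 >1
Stable set (-3.7143, 0).

(-3.7143, 0).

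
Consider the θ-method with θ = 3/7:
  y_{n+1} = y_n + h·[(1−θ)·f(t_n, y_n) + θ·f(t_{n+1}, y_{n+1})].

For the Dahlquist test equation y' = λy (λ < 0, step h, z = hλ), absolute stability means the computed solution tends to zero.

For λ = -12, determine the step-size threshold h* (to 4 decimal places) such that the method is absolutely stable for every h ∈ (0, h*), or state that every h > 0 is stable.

(-14.0000,0); λ=-12 ⇒ h* = (14)/12 = 1.1667.

Set f=λy, z=hλ:
  y_{n+1} = y_n + z·[4/7·y_n + 3/7·y_{n+1}] ⇒ (1 − 3/7z)y_{n+1} = (1 + 4/7z)y_n
  so R(z) = (1 + 4/7z)/(1 − 3/7z).

Need |R(x)|<1, x<0.
x=-1.59: |R|=0.0544
R=−1: 1+4/7x = −1+3/7x ⇒ -1/7x=2 ⇒ x=2/(-1/7)=-14.0000
Confirm numerically:
  x=-12.462: |R|=0.96535 <1
  x=-9.745: |R|=0.88257 <1
  x=-6.094: |R|=0.68729 <1
  x=-5.833: |R|=0.66664 <1
  x=-14.383: |R|=1.00764 >1
  x=-14.079: |R|=1.00160 >1
So |R|<1 on (-14.0000, 0).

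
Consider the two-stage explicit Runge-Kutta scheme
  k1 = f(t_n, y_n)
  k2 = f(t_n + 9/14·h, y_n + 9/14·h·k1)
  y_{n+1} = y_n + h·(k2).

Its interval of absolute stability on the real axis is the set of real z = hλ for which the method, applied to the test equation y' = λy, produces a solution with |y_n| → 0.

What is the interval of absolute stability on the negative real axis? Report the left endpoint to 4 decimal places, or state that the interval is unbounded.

(-1.5556, 0).

On y'=λy, z=hλ:
  k1=λy_n ⇒ h·k1=z·y_n;  k2=λ(1+9/14z)y_n ⇒ h·k2=z(1+9/14z)y_n
  y_{n+1}/y_n = 1 + z(1+9/14z) = 1 + z + 9/14z²
  so R(z) = 1 + z + 9/14z².

Solve |R(x)|<1 on ℝ⁻.
x=-1.26: |R|=0.7606
R=1: x+9/14x²=0 ⇒ x=−14/9=-1.5556; min R=1−1/(4·9/14)=0.6111>−1
Confirm numerically:
  x=-1.486: |R|=0.93355 <1
  x=-0.884: |R|=0.61836 <1
  x=-0.750: |R|=0.61161 <1
  x=-1.991: |R|=1.55734 >1
  x=-1.769: |R|=1.24273 >1
So |R|<1 on (-1.5556, 0).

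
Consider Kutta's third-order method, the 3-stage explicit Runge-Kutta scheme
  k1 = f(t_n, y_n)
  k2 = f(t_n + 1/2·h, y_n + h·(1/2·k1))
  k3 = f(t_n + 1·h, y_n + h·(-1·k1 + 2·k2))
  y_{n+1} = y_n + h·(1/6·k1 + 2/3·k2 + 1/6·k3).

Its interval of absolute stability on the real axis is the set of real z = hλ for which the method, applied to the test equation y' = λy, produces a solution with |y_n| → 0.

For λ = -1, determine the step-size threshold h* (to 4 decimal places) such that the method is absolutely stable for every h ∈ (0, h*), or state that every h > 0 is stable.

(-2.5127,0); λ=-1 ⇒ h* = 2.5127.

On y'=λy, z=hλ:
  order 3, 3-stage ⇒ R(z)=1+z+z^2/2+z^3/6
  (e.g. R(-1.08)=0.29325, |R|=0.29325)

Need |R(x)|<1, x<0.
x=-1.08: |R|=0.2932
|R(-2.86)|=1.6691 |R(-2.06)|=0.3952 |R(-1.3)|=0.1788
Bisect:
  x_lo=-2.8349 |R|=1.6137  x_hi=-0.2342 |R|=0.7911
  mid=-1.53456 |R|=0.04059 →hi
  mid=-2.18472 |R|=0.53616 →hi
  mid=-2.50980 |R|=0.99516 →hi
  mid=-2.67234 |R|=1.28235 →lo
  mid=-2.59107 |R|=1.13350 →lo
  mid=-2.55043 |R|=1.06305 →lo
  mid=-2.53012 |R|=1.02879 →lo
  ...
  [-2.51281,-2.51266] ⇒ x*=-2.5127
Stable set (-2.5127, 0).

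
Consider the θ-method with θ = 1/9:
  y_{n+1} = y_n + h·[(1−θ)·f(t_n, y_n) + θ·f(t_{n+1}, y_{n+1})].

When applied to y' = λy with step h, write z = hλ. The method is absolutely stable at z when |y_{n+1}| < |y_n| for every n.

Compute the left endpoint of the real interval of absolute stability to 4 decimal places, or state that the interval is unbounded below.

left endpoint -2.5714.

Set f=λy, z=hλ:
  y_{n+1} = y_n + z·[8/9·y_n + 1/9·y_{n+1}] ⇒ (1 − 1/9z)y_{n+1} = (1 + 8/9z)y_n
  Hence R(z) = (1 + 8/9z)/(1 − 1/9z).

Need |R(x)|<1, x<0.
x=-0.46: |R|=0.5624
R=−1: 1+8/9x = −1+1/9x ⇒ -7/9x=2 ⇒ x=2/(-7/9)=-2.5714
Confirm numerically:
  x=-2.406: |R|=0.89847 <1
  x=-2.277: |R|=0.81724 <1
  x=-2.116: |R|=0.71321 <1
  x=-2.889: |R|=1.18698 >1
  x=-2.644: |R|=1.04363 >1
Stable set (-2.5714, 0).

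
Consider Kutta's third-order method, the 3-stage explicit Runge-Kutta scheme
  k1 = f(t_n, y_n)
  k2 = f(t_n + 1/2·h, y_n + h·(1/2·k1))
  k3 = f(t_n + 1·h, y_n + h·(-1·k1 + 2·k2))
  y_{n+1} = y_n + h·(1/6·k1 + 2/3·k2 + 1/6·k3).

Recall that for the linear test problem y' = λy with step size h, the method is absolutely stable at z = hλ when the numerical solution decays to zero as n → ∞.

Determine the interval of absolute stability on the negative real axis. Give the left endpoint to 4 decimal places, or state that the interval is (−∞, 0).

(-2.5127, 0).

On y'=λy, z=hλ:
  order 3, 3-stage ⇒ R(z)=1+z+z^2/2+z^3/6
  (e.g. R(-1.19)=0.23719, |R|=0.23719)

Find x<0 with |R(x)|<1.
x=-1.19: |R|=0.2372
|R(-1.95)|=0.2846 |R(-1.9)|=0.2382 |R(-0.75)|=0.4609
Bisect:
  x_lo=-3.0396 |R|=2.1007  x_hi=-0.2701 |R|=0.7631
  mid=-1.65488 |R|=0.04091 →hi
  mid=-2.34725 |R|=0.74786 →hi
  mid=-2.69344 |R|=1.32278 →lo
  mid=-2.52035 |R|=1.01254 →lo
  mid=-2.43380 |R|=0.87483 →hi
  mid=-2.47707 |R|=0.94231 →hi
  mid=-2.49871 |R|=0.97707 →hi
  mid=-2.50953 |R|=0.99472 →hi
  mid=-2.51494 |R|=1.00361 →lo
  mid=-2.51223 |R|=0.99916 →hi
  ...
  [-2.51291,-2.51274] ⇒ x*=-2.5127
Interval (-2.5127, 0).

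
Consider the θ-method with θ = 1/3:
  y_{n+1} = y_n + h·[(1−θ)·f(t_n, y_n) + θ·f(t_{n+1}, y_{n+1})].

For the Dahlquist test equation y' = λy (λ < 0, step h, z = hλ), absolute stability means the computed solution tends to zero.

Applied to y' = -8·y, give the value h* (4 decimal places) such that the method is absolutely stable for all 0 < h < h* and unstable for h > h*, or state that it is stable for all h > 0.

With y'=λy (z=hλ):
  y_{n+1} = y_n + z·[2/3·y_n + 1/3·y_{n+1}] ⇒ (1 − 1/3z)y_{n+1} = (1 + 2/3z)y_n
  so R(z) = (1 + 2/3z)/(1 − 1/3z).

Find x<0 with |R(x)|<1.
x=-1.29: |R|=0.0979
R=−1: 1+2/3x = −1+1/3x ⇒ -1/3x=2 ⇒ x=2/(-1/3)=-6.0000
Confirm numerically:
  x=-5.716: |R|=0.96742 <1
  x=-5.041: |R|=0.88074 <1
  x=-2.868: |R|=0.46626 <1
  x=-6.325: |R|=1.03485 >1
  x=-6.164: |R|=1.01790 >1
Stable set (-6.0000, 0).

(-6.0000,0); λ=-8 ⇒ h* = (6)/8 = 0.7500.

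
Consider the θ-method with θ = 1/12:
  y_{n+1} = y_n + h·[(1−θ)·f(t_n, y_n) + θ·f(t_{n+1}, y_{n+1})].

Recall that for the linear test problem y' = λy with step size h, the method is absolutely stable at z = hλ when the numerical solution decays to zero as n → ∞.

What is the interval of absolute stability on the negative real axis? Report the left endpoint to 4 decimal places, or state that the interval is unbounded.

z∈(-2.4000,0).

Set f=λy, z=hλ:
  y_{n+1} = y_n + z·[11/12·y_n + 1/12·y_{n+1}] ⇒ (1 − 1/12z)y_{n+1} = (1 + 11/12z)y_n
  ⇒ R(z) = (1 + 11/12z)/(1 − 1/12z).

Need |R(x)|<1, x<0.
x=-0.63: |R|=0.4014
R=−1: 1+11/12x = −1+1/12x ⇒ -5/6x=2 ⇒ x=2/(-5/6)=-2.4000
Confirm numerically:
  x=-1.562: |R|=0.38210 <1
  x=-1.214: |R|=0.10247 <1
  x=-1.017: |R|=0.06246 <1
  x=-1.012: |R|=0.06671 <1
  x=-2.860: |R|=1.30956 >1
  x=-2.577: |R|=1.12142 >1
Interval (-2.4000, 0).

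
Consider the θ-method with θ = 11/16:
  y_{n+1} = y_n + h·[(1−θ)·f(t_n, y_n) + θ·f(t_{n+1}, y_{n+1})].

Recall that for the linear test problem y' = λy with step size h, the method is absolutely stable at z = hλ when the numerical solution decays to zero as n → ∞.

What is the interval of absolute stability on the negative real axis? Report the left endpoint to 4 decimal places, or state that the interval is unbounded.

(−∞, 0) — no finite endpoint.

On y'=λy, z=hλ:
  y_{n+1} = y_n + z·[5/16·y_n + 11/16·y_{n+1}] ⇒ (1 − 11/16z)y_{n+1} = (1 + 5/16z)y_n
  R(z) = (1 + 5/16z)/(1 − 11/16z).

Find x<0 with |R(x)|<1.
x=-0.45: |R|=0.6563
x=-2: |R|=0.1579
x=-10: |R|=0.2698
x=-100: |R|=0.4337
θ=11/16≥1/2 ⇒ |1+5/16x|<|1−11/16x| ∀x<0 ⇒ interval (−∞,0).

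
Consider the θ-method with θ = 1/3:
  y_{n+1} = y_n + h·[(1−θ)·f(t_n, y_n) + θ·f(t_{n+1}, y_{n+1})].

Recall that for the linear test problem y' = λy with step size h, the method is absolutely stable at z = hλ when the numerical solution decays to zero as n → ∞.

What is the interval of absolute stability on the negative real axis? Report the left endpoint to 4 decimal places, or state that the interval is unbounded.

z∈(-6.0000,0).

Test eqn y'=λy, z=hλ:
  y_{n+1} = y_n + z·[2/3·y_n + 1/3·y_{n+1}] ⇒ (1 − 1/3z)y_{n+1} = (1 + 2/3z)y_n
  Hence R(z) = (1 + 2/3z)/(1 − 1/3z).

Boundary: |R(x)|=1, x<0.
x=-0.85: |R|=0.3377
R=−1: 1+2/3x = −1+1/3x ⇒ -1/3x=2 ⇒ x=2/(-1/3)=-6.0000
Confirm numerically:
  x=-5.878: |R|=0.98626 <1
  x=-5.683: |R|=0.96349 <1
  x=-3.585: |R|=0.63326 <1
  x=-2.442: |R|=0.34620 <1
  x=-6.372: |R|=1.03969 >1
  x=-6.342: |R|=1.03661 >1
  x=-6.134: |R|=1.01467 >1
Stable set (-6.0000, 0).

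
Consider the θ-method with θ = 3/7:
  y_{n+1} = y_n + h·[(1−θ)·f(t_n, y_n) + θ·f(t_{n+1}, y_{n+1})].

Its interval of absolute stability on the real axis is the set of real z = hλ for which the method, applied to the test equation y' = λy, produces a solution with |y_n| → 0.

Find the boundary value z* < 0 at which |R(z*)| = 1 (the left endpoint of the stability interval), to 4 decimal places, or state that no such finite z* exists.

z* = -14.0000.

Set f=λy, z=hλ:
  y_{n+1} = y_n + z·[4/7·y_n + 3/7·y_{n+1}] ⇒ (1 − 3/7z)y_{n+1} = (1 + 4/7z)y_n
  ⇒ R(z) = (1 + 4/7z)/(1 − 3/7z).

Solve |R(x)|<1 on ℝ⁻.
x=-1.08: |R|=0.2617
R=−1: 1+4/7x = −1+3/7x ⇒ -1/7x=2 ⇒ x=2/(-1/7)=-14.0000
Confirm numerically:
  x=-12.311: |R|=0.96156 <1
  x=-7.735: |R|=0.79258 <1
  x=-7.617: |R|=0.78617 <1
  x=-6.466: |R|=0.71460 <1
  x=-14.356: |R|=1.00711 >1
  x=-14.351: |R|=1.00701 >1
  x=-14.296: |R|=1.00593 >1
Stable set (-14.0000, 0).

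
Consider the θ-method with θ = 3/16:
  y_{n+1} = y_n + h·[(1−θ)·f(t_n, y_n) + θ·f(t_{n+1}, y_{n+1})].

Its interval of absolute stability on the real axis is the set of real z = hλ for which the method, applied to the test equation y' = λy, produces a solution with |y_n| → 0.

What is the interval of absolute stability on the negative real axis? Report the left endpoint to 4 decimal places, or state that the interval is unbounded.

Test eqn y'=λy, z=hλ:
  y_{n+1} = y_n + z·[13/16·y_n + 3/16·y_{n+1}] ⇒ (1 − 3/16z)y_{n+1} = (1 + 13/16z)y_n
  so R(z) = (1 + 13/16z)/(1 − 3/16z).

Need |R(x)|<1, x<0.
x=-0.91: |R|=0.2226
R=−1: 1+13/16x = −1+3/16x ⇒ -5/8x=2 ⇒ x=2/(-5/8)=-3.2000
Confirm numerically:
  x=-2.399: |R|=0.65470 <1
  x=-1.935: |R|=0.41986 <1
  x=-1.501: |R|=0.17134 <1
  x=-1.458: |R|=0.14499 <1
  x=-3.656: |R|=1.16909 >1
  x=-3.653: |R|=1.16803 >1
Stable set (-3.2000, 0).

(-3.2000, 0).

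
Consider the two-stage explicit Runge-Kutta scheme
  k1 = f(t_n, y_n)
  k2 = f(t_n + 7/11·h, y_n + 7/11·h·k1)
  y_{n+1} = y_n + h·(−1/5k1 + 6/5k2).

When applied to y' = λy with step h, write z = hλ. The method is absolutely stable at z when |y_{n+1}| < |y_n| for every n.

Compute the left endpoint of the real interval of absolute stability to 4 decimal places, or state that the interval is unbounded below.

left endpoint -1.3095.

Test eqn y'=λy, z=hλ:
  k1=λy_n ⇒ h·k1=z·y_n;  k2=λ(1+7/11z)y_n ⇒ h·k2=z(1+7/11z)y_n
  y_{n+1}/y_n = 1 − 1/5z + 6/5z(1+7/11z) = 1 + z + 42/55z²
  ⇒ R(z) = 1 + z + 42/55z².

Boundary: |R(x)|=1, x<0.
x=-1.14: |R|=0.8524
R=1: x+42/55x²=0 ⇒ x=−55/42=-1.3095; min R=1−1/(4·42/55)=0.6726>−1
Confirm numerically:
  x=-1.036: |R|=0.78361 <1
  x=-1.006: |R|=0.76683 <1
  x=-0.767: |R|=0.68224 <1
  x=-0.644: |R|=0.67271 <1
  x=-1.781: |R|=1.64122 >1
  x=-1.718: |R|=1.53589 >1
So |R|<1 on (-1.3095, 0).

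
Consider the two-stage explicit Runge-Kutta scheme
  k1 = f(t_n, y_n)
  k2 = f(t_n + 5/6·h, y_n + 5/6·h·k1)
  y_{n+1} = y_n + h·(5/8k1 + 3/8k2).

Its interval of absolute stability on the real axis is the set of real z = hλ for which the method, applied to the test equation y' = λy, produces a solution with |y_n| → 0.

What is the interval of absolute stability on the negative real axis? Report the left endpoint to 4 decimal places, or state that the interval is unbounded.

Set f=λy, z=hλ:
  k1=λy_n ⇒ h·k1=z·y_n;  k2=λ(1+5/6z)y_n ⇒ h·k2=z(1+5/6z)y_n
  y_{n+1}/y_n = 1 + 5/8z + 3/8z(1+5/6z) = 1 + z + 5/16z²
  R(z) = 1 + z + 5/16z².

Find x<0 with |R(x)|<1.
x=-0.95: |R|=0.3320
R=1: x+5/16x²=0 ⇒ x=−16/5=-3.2000; min R=1−1/(4·5/16)=0.2000>−1
Confirm numerically:
  x=-2.620: |R|=0.52513 <1
  x=-2.524: |R|=0.46681 <1
  x=-2.267: |R|=0.33903 <1
  x=-3.581: |R|=1.42636 >1
  x=-3.358: |R|=1.16580 >1
So |R|<1 on (-3.2000, 0).

z∈(-3.2000,0).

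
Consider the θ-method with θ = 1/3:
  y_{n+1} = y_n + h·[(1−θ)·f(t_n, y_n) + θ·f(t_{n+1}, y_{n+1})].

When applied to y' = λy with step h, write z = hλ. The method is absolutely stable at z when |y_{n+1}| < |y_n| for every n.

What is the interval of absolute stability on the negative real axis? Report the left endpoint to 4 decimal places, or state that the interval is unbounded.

Test eqn y'=λy, z=hλ:
  y_{n+1} = y_n + z·[2/3·y_n + 1/3·y_{n+1}] ⇒ (1 − 1/3z)y_{n+1} = (1 + 2/3z)y_n
  Hence R(z) = (1 + 2/3z)/(1 − 1/3z).

Boundary: |R(x)|=1, x<0.
x=-1.07: |R|=0.2113
R=−1: 1+2/3x = −1+1/3x ⇒ -1/3x=2 ⇒ x=2/(-1/3)=-6.0000
Confirm numerically:
  x=-4.171: |R|=0.74494 <1
  x=-3.663: |R|=0.64926 <1
  x=-3.393: |R|=0.59221 <1
  x=-6.313: |R|=1.03361 >1
  x=-6.258: |R|=1.02787 >1
  x=-6.122: |R|=1.01337 >1
So |R|<1 on (-6.0000, 0).

z∈(-6.0000,0).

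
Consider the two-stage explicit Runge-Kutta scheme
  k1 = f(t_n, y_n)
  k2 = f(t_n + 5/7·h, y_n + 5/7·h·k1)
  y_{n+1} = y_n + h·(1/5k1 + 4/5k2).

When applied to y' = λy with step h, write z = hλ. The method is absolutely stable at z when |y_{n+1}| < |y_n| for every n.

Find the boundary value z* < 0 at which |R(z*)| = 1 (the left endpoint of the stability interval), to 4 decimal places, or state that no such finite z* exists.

z* = -1.7500.

On y'=λy, z=hλ:
  k1=λy_n ⇒ h·k1=z·y_n;  k2=λ(1+5/7z)y_n ⇒ h·k2=z(1+5/7z)y_n
  y_{n+1}/y_n = 1 + 1/5z + 4/5z(1+5/7z) = 1 + z + 4/7z²
  R(z) = 1 + z + 4/7z².

Find x<0 with |R(x)|<1.
x=-0.64: |R|=0.5941
R=1: x+4/7x²=0 ⇒ x=−7/4=-1.7500; min R=1−1/(4·4/7)=0.5625>−1
Confirm numerically:
  x=-1.557: |R|=0.82829 <1
  x=-1.304: |R|=0.66767 <1
  x=-1.236: |R|=0.63697 <1
  x=-2.258: |R|=1.65547 >1
  x=-2.030: |R|=1.32480 >1
Stable set (-1.7500, 0).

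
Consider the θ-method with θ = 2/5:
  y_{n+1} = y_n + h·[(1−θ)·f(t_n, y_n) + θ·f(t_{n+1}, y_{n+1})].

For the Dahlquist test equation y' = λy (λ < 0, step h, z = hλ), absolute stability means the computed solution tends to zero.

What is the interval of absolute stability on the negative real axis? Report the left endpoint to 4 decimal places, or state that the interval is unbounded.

Test eqn y'=λy, z=hλ:
  y_{n+1} = y_n + z·[3/5·y_n + 2/5·y_{n+1}] ⇒ (1 − 2/5z)y_{n+1} = (1 + 3/5z)y_n
  R(z) = (1 + 3/5z)/(1 − 2/5z).

Boundary: |R(x)|=1, x<0.
x=-0.46: |R|=0.6115
R=−1: 1+3/5x = −1+2/5x ⇒ -1/5x=2 ⇒ x=2/(-1/5)=-10.0000
Confirm numerically:
  x=-7.478: |R|=0.87362 <1
  x=-6.584: |R|=0.81198 <1
  x=-5.905: |R|=0.75640 <1
  x=-5.600: |R|=0.72840 <1
  x=-10.544: |R|=1.02085 >1
  x=-10.442: |R|=1.01708 >1
  x=-10.380: |R|=1.01475 >1
Stable set (-10.0000, 0).

(-10.0000, 0).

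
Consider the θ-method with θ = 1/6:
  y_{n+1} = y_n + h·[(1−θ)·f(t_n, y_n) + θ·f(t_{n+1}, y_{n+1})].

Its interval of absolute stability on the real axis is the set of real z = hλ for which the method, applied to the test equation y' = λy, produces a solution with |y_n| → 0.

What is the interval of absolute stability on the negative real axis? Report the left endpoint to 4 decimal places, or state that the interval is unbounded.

With y'=λy (z=hλ):
  y_{n+1} = y_n + z·[5/6·y_n + 1/6·y_{n+1}] ⇒ (1 − 1/6z)y_{n+1} = (1 + 5/6z)y_n
  ⇒ R(z) = (1 + 5/6z)/(1 − 1/6z).

Find x<0 with |R(x)|<1.
x=-1.61: |R|=0.2694
R=−1: 1+5/6x = −1+1/6x ⇒ -2/3x=2 ⇒ x=2/(-2/3)=-3.0000
Confirm numerically:
  x=-2.789: |R|=0.90397 <1
  x=-2.349: |R|=0.68811 <1
  x=-1.504: |R|=0.20256 <1
  x=-3.587: |R|=1.24491 >1
  x=-3.053: |R|=1.02342 >1
So |R|<1 on (-3.0000, 0).

z∈(-3.0000,0).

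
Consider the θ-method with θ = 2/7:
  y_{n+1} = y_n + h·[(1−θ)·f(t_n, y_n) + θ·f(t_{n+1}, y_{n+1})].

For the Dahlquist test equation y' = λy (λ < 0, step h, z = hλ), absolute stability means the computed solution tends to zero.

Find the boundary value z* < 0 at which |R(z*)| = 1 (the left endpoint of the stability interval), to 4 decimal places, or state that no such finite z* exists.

On y'=λy, z=hλ:
  y_{n+1} = y_n + z·[5/7·y_n + 2/7·y_{n+1}] ⇒ (1 − 2/7z)y_{n+1} = (1 + 5/7z)y_n
  ⇒ R(z) = (1 + 5/7z)/(1 − 2/7z).

Boundary: |R(x)|=1, x<0.
x=-0.49: |R|=0.5702
R=−1: 1+5/7x = −1+2/7x ⇒ -3/7x=2 ⇒ x=2/(-3/7)=-4.6667
Confirm numerically:
  x=-4.386: |R|=0.94661 <1
  x=-3.484: |R|=0.74599 <1
  x=-2.659: |R|=0.51104 <1
  x=-4.830: |R|=1.02941 >1
  x=-4.724: |R|=1.01046 >1
So |R|<1 on (-4.6667, 0).

left endpoint -4.6667.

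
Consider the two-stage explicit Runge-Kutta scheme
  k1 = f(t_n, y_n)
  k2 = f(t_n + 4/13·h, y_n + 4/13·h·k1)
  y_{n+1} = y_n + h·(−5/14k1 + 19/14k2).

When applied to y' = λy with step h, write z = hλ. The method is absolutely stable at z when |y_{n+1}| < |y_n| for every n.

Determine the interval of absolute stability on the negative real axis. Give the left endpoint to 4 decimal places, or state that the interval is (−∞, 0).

(-2.3947, 0).

Set f=λy, z=hλ:
  k1=λy_n ⇒ h·k1=z·y_n;  k2=λ(1+4/13z)y_n ⇒ h·k2=z(1+4/13z)y_n
  y_{n+1}/y_n = 1 − 5/14z + 19/14z(1+4/13z) = 1 + z + 38/91z²
  R(z) = 1 + z + 38/91z².

Solve |R(x)|<1 on ℝ⁻.
x=-1.24: |R|=0.4021
R=1: x+38/91x²=0 ⇒ x=−91/38=-2.3947; min R=1−1/(4·38/91)=0.4013>−1
Confirm numerically:
  x=-1.922: |R|=0.62058 <1
  x=-1.386: |R|=0.41617 <1
  x=-1.311: |R|=0.40671 <1
  x=-2.914: |R|=1.63186 >1
  x=-2.903: |R|=1.61614 >1
  x=-2.822: |R|=1.50349 >1
Interval (-2.3947, 0).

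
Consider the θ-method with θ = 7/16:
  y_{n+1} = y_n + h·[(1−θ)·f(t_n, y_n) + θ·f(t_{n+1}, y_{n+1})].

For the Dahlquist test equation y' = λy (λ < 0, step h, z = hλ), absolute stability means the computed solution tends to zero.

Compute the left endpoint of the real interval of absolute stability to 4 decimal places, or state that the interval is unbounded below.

left endpoint -16.0000.

Test eqn y'=λy, z=hλ:
  y_{n+1} = y_n + z·[9/16·y_n + 7/16·y_{n+1}] ⇒ (1 − 7/16z)y_{n+1} = (1 + 9/16z)y_n
  Hence R(z) = (1 + 9/16z)/(1 − 7/16z).

Solve |R(x)|<1 on ℝ⁻.
x=-1.14: |R|=0.2394
R=−1: 1+9/16x = −1+7/16x ⇒ -1/8x=2 ⇒ x=2/(-1/8)=-16.0000
Confirm numerically:
  x=-14.945: |R|=0.98251 <1
  x=-11.418: |R|=0.90447 <1
  x=-8.623: |R|=0.80679 <1
  x=-16.454: |R|=1.00692 >1
  x=-16.365: |R|=1.00559 >1
  x=-16.129: |R|=1.00200 >1
Interval (-16.0000, 0).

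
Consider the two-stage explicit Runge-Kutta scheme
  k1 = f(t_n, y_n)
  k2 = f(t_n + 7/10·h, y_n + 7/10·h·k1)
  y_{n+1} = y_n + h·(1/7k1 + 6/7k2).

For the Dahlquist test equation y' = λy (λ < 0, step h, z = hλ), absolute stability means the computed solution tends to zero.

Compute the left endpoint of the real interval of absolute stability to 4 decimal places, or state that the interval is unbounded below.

left endpoint -1.6667.

Test eqn y'=λy, z=hλ:
  k1=λy_n ⇒ h·k1=z·y_n;  k2=λ(1+7/10z)y_n ⇒ h·k2=z(1+7/10z)y_n
  y_{n+1}/y_n = 1 + 1/7z + 6/7z(1+7/10z) = 1 + z + 3/5z²
  ⇒ R(z) = 1 + z + 3/5z².

Solve |R(x)|<1 on ℝ⁻.
x=-0.85: |R|=0.5835
R=1: x+3/5x²=0 ⇒ x=−5/3=-1.6667; min R=1−1/(4·3/5)=0.5833>−1
Confirm numerically:
  x=-1.430: |R|=0.79694 <1
  x=-1.427: |R|=0.79480 <1
  x=-1.118: |R|=0.63195 <1
  x=-1.115: |R|=0.63093 <1
  x=-1.741: |R|=1.07765 >1
  x=-1.726: |R|=1.06145 >1
  x=-1.722: |R|=1.05717 >1
Interval (-1.6667, 0).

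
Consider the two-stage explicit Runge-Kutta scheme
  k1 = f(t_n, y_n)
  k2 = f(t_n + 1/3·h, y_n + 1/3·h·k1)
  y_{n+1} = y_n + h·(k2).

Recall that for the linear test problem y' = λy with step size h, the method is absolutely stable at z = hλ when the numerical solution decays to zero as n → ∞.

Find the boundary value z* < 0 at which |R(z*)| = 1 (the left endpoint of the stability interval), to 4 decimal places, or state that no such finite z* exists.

left endpoint -3.0000.

Test eqn y'=λy, z=hλ:
  k1=λy_n ⇒ h·k1=z·y_n;  k2=λ(1+1/3z)y_n ⇒ h·k2=z(1+1/3z)y_n
  y_{n+1}/y_n = 1 + z(1+1/3z) = 1 + z + 1/3z²
  R(z) = 1 + z + 1/3z².

Boundary: |R(x)|=1, x<0.
x=-0.92: |R|=0.3621
R=1: x+1/3x²=0 ⇒ x=−3=-3.0000; min R=1−1/(4·1/3)=0.2500>−1
Confirm numerically:
  x=-2.437: |R|=0.54266 <1
  x=-2.245: |R|=0.43501 <1
  x=-1.644: |R|=0.25691 <1
  x=-1.455: |R|=0.25067 <1
  x=-3.492: |R|=1.57269 >1
  x=-3.346: |R|=1.38591 >1
  x=-3.155: |R|=1.16301 >1
Stable set (-3.0000, 0).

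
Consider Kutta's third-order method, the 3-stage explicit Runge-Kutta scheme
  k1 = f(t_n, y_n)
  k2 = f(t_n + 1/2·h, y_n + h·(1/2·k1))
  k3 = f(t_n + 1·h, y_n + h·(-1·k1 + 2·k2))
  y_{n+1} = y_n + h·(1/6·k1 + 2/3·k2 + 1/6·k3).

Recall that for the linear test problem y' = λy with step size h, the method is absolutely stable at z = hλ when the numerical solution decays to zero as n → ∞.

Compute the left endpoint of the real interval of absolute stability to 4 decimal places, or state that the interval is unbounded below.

Test eqn y'=λy, z=hλ:
  order 3, 3-stage ⇒ R(z)=1+z+z^2/2+z^3/6
  (e.g. R(-1.66)=-0.04458, |R|=0.04458)

Find x<0 with |R(x)|<1.
x=-1.66: |R|=0.0446
|R(-2.22)|=0.5793 |R(-0.96)|=0.3533 |R(-0.88)|=0.3936
Bisect:
  x_lo=-3.0021 |R|=2.0054  x_hi=-0.3349 |R|=0.7149
  mid=-1.66852 |R|=0.05073 →hi
  mid=-2.33533 |R|=0.73118 →hi
  mid=-2.66874 |R|=1.27552 →lo
  mid=-2.50204 |R|=0.98248 →hi
  mid=-2.58539 |R|=1.12349 →lo
  mid=-2.54371 |R|=1.05165 →lo
  mid=-2.52287 |R|=1.01673 →lo
  mid=-2.51245 |R|=0.99952 →hi
  mid=-2.51766 |R|=1.00811 →lo
  mid=-2.51506 |R|=1.00381 →lo
  ...
  [-2.51278,-2.51262] ⇒ x*=-2.5127
So |R|<1 on (-2.5127, 0).

left endpoint -2.5127.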